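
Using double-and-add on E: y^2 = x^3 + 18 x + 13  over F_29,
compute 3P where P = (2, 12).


k = 3 = 11_2 (binary, LSB first: 11)
Double-and-add from P = (2, 12):
  bit 0 = 1: acc = O + (2, 12) = (2, 12)
  bit 1 = 1: acc = (2, 12) + (3, 23) = (0, 10)

3P = (0, 10)


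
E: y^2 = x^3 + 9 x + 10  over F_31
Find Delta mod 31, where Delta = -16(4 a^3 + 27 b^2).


4 a^3 + 27 b^2 = 4*9^3 + 27*10^2 = 2916 + 2700 = 5616
Delta = -16 * (5616) = -89856
Delta mod 31 = 13

Delta = 13 (mod 31)


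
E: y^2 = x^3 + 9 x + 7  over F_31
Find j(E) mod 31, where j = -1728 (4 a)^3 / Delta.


Delta = -16(4 a^3 + 27 b^2) mod 31 = 4
-1728 * (4 a)^3 = -1728 * (4*9)^3 mod 31 = 8
j = 8 * 4^(-1) mod 31 = 2

j = 2 (mod 31)


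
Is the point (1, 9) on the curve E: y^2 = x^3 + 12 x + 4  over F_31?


Check whether y^2 = x^3 + 12 x + 4 (mod 31) for (x, y) = (1, 9).
LHS: y^2 = 9^2 mod 31 = 19
RHS: x^3 + 12 x + 4 = 1^3 + 12*1 + 4 mod 31 = 17
LHS != RHS

No, not on the curve


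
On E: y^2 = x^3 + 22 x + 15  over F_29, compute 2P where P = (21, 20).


Doubling: s = (3 x1^2 + a) / (2 y1)
s = (3*21^2 + 22) / (2*20) mod 29 = 1
x3 = s^2 - 2 x1 mod 29 = 1^2 - 2*21 = 17
y3 = s (x1 - x3) - y1 mod 29 = 1 * (21 - 17) - 20 = 13

2P = (17, 13)


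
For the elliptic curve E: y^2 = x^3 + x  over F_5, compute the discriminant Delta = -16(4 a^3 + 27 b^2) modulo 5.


4 a^3 + 27 b^2 = 4*1^3 + 27*0^2 = 4 + 0 = 4
Delta = -16 * (4) = -64
Delta mod 5 = 1

Delta = 1 (mod 5)


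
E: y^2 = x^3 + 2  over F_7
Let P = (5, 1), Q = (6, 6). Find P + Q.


P != Q, so use the chord formula.
s = (y2 - y1) / (x2 - x1) = (5) / (1) mod 7 = 5
x3 = s^2 - x1 - x2 mod 7 = 5^2 - 5 - 6 = 0
y3 = s (x1 - x3) - y1 mod 7 = 5 * (5 - 0) - 1 = 3

P + Q = (0, 3)


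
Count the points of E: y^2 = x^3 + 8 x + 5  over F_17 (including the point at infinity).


For each x in F_17, count y with y^2 = x^3 + 8 x + 5 mod 17:
  x = 4: RHS = 16, y in [4, 13]  -> 2 point(s)
  x = 5: RHS = 0, y in [0]  -> 1 point(s)
  x = 7: RHS = 13, y in [8, 9]  -> 2 point(s)
  x = 11: RHS = 13, y in [8, 9]  -> 2 point(s)
  x = 15: RHS = 15, y in [7, 10]  -> 2 point(s)
  x = 16: RHS = 13, y in [8, 9]  -> 2 point(s)
Affine points: 11. Add the point at infinity: total = 12.

#E(F_17) = 12


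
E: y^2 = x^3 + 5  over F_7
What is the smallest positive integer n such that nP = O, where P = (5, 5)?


Compute successive multiples of P until we hit O:
  1P = (5, 5)
  2P = (6, 5)
  3P = (3, 2)
  4P = (3, 5)
  5P = (6, 2)
  6P = (5, 2)
  7P = O

ord(P) = 7


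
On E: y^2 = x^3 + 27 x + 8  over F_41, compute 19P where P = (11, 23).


k = 19 = 10011_2 (binary, LSB first: 11001)
Double-and-add from P = (11, 23):
  bit 0 = 1: acc = O + (11, 23) = (11, 23)
  bit 1 = 1: acc = (11, 23) + (35, 32) = (15, 37)
  bit 2 = 0: acc unchanged = (15, 37)
  bit 3 = 0: acc unchanged = (15, 37)
  bit 4 = 1: acc = (15, 37) + (28, 24) = (40, 29)

19P = (40, 29)


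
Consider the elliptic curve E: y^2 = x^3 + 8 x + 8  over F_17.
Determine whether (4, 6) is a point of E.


Check whether y^2 = x^3 + 8 x + 8 (mod 17) for (x, y) = (4, 6).
LHS: y^2 = 6^2 mod 17 = 2
RHS: x^3 + 8 x + 8 = 4^3 + 8*4 + 8 mod 17 = 2
LHS = RHS

Yes, on the curve


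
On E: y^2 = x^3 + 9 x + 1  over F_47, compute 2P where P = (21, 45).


Doubling: s = (3 x1^2 + a) / (2 y1)
s = (3*21^2 + 9) / (2*45) mod 47 = 43
x3 = s^2 - 2 x1 mod 47 = 43^2 - 2*21 = 21
y3 = s (x1 - x3) - y1 mod 47 = 43 * (21 - 21) - 45 = 2

2P = (21, 2)


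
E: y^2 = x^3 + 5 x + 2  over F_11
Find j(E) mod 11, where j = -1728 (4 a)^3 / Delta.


Delta = -16(4 a^3 + 27 b^2) mod 11 = 7
-1728 * (4 a)^3 = -1728 * (4*5)^3 mod 11 = 8
j = 8 * 7^(-1) mod 11 = 9

j = 9 (mod 11)


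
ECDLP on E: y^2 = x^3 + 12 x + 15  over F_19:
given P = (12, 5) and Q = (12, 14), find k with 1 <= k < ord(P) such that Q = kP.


Enumerate multiples of P until we hit Q = (12, 14):
  1P = (12, 5)
  2P = (1, 16)
  3P = (7, 9)
  4P = (9, 4)
  5P = (15, 13)
  6P = (16, 16)
  7P = (14, 18)
  8P = (2, 3)
  9P = (2, 16)
  10P = (14, 1)
  11P = (16, 3)
  12P = (15, 6)
  13P = (9, 15)
  14P = (7, 10)
  15P = (1, 3)
  16P = (12, 14)
Match found at i = 16.

k = 16


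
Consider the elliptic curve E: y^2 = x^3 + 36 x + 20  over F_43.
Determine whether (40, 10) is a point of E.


Check whether y^2 = x^3 + 36 x + 20 (mod 43) for (x, y) = (40, 10).
LHS: y^2 = 10^2 mod 43 = 14
RHS: x^3 + 36 x + 20 = 40^3 + 36*40 + 20 mod 43 = 14
LHS = RHS

Yes, on the curve


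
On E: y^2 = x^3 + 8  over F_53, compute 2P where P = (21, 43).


Doubling: s = (3 x1^2 + a) / (2 y1)
s = (3*21^2 + 0) / (2*43) mod 53 = 16
x3 = s^2 - 2 x1 mod 53 = 16^2 - 2*21 = 2
y3 = s (x1 - x3) - y1 mod 53 = 16 * (21 - 2) - 43 = 49

2P = (2, 49)


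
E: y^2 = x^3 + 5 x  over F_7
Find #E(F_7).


For each x in F_7, count y with y^2 = x^3 + 5 x + 0 mod 7:
  x = 0: RHS = 0, y in [0]  -> 1 point(s)
  x = 2: RHS = 4, y in [2, 5]  -> 2 point(s)
  x = 3: RHS = 0, y in [0]  -> 1 point(s)
  x = 4: RHS = 0, y in [0]  -> 1 point(s)
  x = 6: RHS = 1, y in [1, 6]  -> 2 point(s)
Affine points: 7. Add the point at infinity: total = 8.

#E(F_7) = 8


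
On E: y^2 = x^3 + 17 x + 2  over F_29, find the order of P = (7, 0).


Compute successive multiples of P until we hit O:
  1P = (7, 0)
  2P = O

ord(P) = 2


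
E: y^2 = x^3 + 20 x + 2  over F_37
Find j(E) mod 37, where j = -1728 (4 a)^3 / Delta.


Delta = -16(4 a^3 + 27 b^2) mod 37 = 17
-1728 * (4 a)^3 = -1728 * (4*20)^3 mod 37 = 8
j = 8 * 17^(-1) mod 37 = 7

j = 7 (mod 37)


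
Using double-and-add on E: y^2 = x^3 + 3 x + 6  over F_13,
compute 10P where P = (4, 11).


k = 10 = 1010_2 (binary, LSB first: 0101)
Double-and-add from P = (4, 11):
  bit 0 = 0: acc unchanged = O
  bit 1 = 1: acc = O + (1, 6) = (1, 6)
  bit 2 = 0: acc unchanged = (1, 6)
  bit 3 = 1: acc = (1, 6) + (10, 3) = (5, 4)

10P = (5, 4)


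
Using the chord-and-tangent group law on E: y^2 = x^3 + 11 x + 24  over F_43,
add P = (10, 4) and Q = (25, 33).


P != Q, so use the chord formula.
s = (y2 - y1) / (x2 - x1) = (29) / (15) mod 43 = 22
x3 = s^2 - x1 - x2 mod 43 = 22^2 - 10 - 25 = 19
y3 = s (x1 - x3) - y1 mod 43 = 22 * (10 - 19) - 4 = 13

P + Q = (19, 13)


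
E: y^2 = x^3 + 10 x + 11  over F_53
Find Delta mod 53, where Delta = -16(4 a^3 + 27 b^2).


4 a^3 + 27 b^2 = 4*10^3 + 27*11^2 = 4000 + 3267 = 7267
Delta = -16 * (7267) = -116272
Delta mod 53 = 10

Delta = 10 (mod 53)


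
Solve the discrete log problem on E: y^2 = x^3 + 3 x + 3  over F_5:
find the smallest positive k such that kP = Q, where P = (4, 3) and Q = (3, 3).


Enumerate multiples of P until we hit Q = (3, 3):
  1P = (4, 3)
  2P = (3, 3)
Match found at i = 2.

k = 2


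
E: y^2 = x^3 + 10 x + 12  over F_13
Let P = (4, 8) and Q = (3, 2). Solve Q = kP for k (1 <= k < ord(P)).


Enumerate multiples of P until we hit Q = (3, 2):
  1P = (4, 8)
  2P = (9, 8)
  3P = (0, 5)
  4P = (12, 12)
  5P = (7, 10)
  6P = (1, 7)
  7P = (11, 7)
  8P = (2, 1)
  9P = (3, 2)
Match found at i = 9.

k = 9


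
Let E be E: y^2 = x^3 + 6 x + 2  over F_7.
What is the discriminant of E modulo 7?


4 a^3 + 27 b^2 = 4*6^3 + 27*2^2 = 864 + 108 = 972
Delta = -16 * (972) = -15552
Delta mod 7 = 2

Delta = 2 (mod 7)


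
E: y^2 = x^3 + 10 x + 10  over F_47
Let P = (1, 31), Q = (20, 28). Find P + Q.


P != Q, so use the chord formula.
s = (y2 - y1) / (x2 - x1) = (44) / (19) mod 47 = 32
x3 = s^2 - x1 - x2 mod 47 = 32^2 - 1 - 20 = 16
y3 = s (x1 - x3) - y1 mod 47 = 32 * (1 - 16) - 31 = 6

P + Q = (16, 6)


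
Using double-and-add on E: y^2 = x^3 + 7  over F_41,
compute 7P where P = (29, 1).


k = 7 = 111_2 (binary, LSB first: 111)
Double-and-add from P = (29, 1):
  bit 0 = 1: acc = O + (29, 1) = (29, 1)
  bit 1 = 1: acc = (29, 1) + (22, 35) = (32, 37)
  bit 2 = 1: acc = (32, 37) + (1, 7) = (17, 0)

7P = (17, 0)


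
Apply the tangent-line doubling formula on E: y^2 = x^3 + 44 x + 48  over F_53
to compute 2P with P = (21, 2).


Doubling: s = (3 x1^2 + a) / (2 y1)
s = (3*21^2 + 44) / (2*2) mod 53 = 37
x3 = s^2 - 2 x1 mod 53 = 37^2 - 2*21 = 2
y3 = s (x1 - x3) - y1 mod 53 = 37 * (21 - 2) - 2 = 12

2P = (2, 12)


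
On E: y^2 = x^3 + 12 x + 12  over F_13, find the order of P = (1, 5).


Compute successive multiples of P until we hit O:
  1P = (1, 5)
  2P = (10, 1)
  3P = (3, 6)
  4P = (6, 12)
  5P = (9, 2)
  6P = (7, 7)
  7P = (8, 10)
  8P = (0, 5)
  ... (continuing to 19P)
  19P = O

ord(P) = 19


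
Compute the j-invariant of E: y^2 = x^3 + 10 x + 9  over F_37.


Delta = -16(4 a^3 + 27 b^2) mod 37 = 20
-1728 * (4 a)^3 = -1728 * (4*10)^3 mod 37 = 1
j = 1 * 20^(-1) mod 37 = 13

j = 13 (mod 37)


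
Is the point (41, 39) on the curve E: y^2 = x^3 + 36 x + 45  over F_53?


Check whether y^2 = x^3 + 36 x + 45 (mod 53) for (x, y) = (41, 39).
LHS: y^2 = 39^2 mod 53 = 37
RHS: x^3 + 36 x + 45 = 41^3 + 36*41 + 45 mod 53 = 5
LHS != RHS

No, not on the curve


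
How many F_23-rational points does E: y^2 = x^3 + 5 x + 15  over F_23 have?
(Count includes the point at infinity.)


For each x in F_23, count y with y^2 = x^3 + 5 x + 15 mod 23:
  x = 5: RHS = 4, y in [2, 21]  -> 2 point(s)
  x = 6: RHS = 8, y in [10, 13]  -> 2 point(s)
  x = 7: RHS = 2, y in [5, 18]  -> 2 point(s)
  x = 12: RHS = 9, y in [3, 20]  -> 2 point(s)
  x = 13: RHS = 0, y in [0]  -> 1 point(s)
  x = 14: RHS = 0, y in [0]  -> 1 point(s)
  x = 18: RHS = 3, y in [7, 16]  -> 2 point(s)
  x = 19: RHS = 0, y in [0]  -> 1 point(s)
  x = 22: RHS = 9, y in [3, 20]  -> 2 point(s)
Affine points: 15. Add the point at infinity: total = 16.

#E(F_23) = 16


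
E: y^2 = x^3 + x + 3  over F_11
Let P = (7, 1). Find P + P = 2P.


Doubling: s = (3 x1^2 + a) / (2 y1)
s = (3*7^2 + 1) / (2*1) mod 11 = 8
x3 = s^2 - 2 x1 mod 11 = 8^2 - 2*7 = 6
y3 = s (x1 - x3) - y1 mod 11 = 8 * (7 - 6) - 1 = 7

2P = (6, 7)


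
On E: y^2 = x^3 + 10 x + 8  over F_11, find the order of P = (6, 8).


Compute successive multiples of P until we hit O:
  1P = (6, 8)
  2P = (2, 5)
  3P = (7, 5)
  4P = (7, 6)
  5P = (2, 6)
  6P = (6, 3)
  7P = O

ord(P) = 7


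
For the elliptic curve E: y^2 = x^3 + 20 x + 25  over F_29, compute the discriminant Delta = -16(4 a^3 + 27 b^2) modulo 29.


4 a^3 + 27 b^2 = 4*20^3 + 27*25^2 = 32000 + 16875 = 48875
Delta = -16 * (48875) = -782000
Delta mod 29 = 14

Delta = 14 (mod 29)


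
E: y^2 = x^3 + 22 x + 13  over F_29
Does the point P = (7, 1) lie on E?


Check whether y^2 = x^3 + 22 x + 13 (mod 29) for (x, y) = (7, 1).
LHS: y^2 = 1^2 mod 29 = 1
RHS: x^3 + 22 x + 13 = 7^3 + 22*7 + 13 mod 29 = 17
LHS != RHS

No, not on the curve


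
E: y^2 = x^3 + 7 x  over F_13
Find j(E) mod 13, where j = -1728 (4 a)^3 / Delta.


Delta = -16(4 a^3 + 27 b^2) mod 13 = 5
-1728 * (4 a)^3 = -1728 * (4*7)^3 mod 13 = 8
j = 8 * 5^(-1) mod 13 = 12

j = 12 (mod 13)


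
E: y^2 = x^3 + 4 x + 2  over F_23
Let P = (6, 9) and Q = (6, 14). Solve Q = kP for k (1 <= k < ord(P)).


Enumerate multiples of P until we hit Q = (6, 14):
  1P = (6, 9)
  2P = (4, 6)
  3P = (21, 3)
  4P = (21, 20)
  5P = (4, 17)
  6P = (6, 14)
Match found at i = 6.

k = 6


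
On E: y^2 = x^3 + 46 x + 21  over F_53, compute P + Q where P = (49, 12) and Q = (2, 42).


P != Q, so use the chord formula.
s = (y2 - y1) / (x2 - x1) = (30) / (6) mod 53 = 5
x3 = s^2 - x1 - x2 mod 53 = 5^2 - 49 - 2 = 27
y3 = s (x1 - x3) - y1 mod 53 = 5 * (49 - 27) - 12 = 45

P + Q = (27, 45)


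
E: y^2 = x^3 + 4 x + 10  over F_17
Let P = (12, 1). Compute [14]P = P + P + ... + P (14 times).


k = 14 = 1110_2 (binary, LSB first: 0111)
Double-and-add from P = (12, 1):
  bit 0 = 0: acc unchanged = O
  bit 1 = 1: acc = O + (2, 3) = (2, 3)
  bit 2 = 1: acc = (2, 3) + (5, 6) = (11, 5)
  bit 3 = 1: acc = (11, 5) + (3, 10) = (1, 10)

14P = (1, 10)


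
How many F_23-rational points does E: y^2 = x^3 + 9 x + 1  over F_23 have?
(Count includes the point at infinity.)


For each x in F_23, count y with y^2 = x^3 + 9 x + 1 mod 23:
  x = 0: RHS = 1, y in [1, 22]  -> 2 point(s)
  x = 2: RHS = 4, y in [2, 21]  -> 2 point(s)
  x = 3: RHS = 9, y in [3, 20]  -> 2 point(s)
  x = 4: RHS = 9, y in [3, 20]  -> 2 point(s)
  x = 6: RHS = 18, y in [8, 15]  -> 2 point(s)
  x = 7: RHS = 16, y in [4, 19]  -> 2 point(s)
  x = 9: RHS = 6, y in [11, 12]  -> 2 point(s)
  x = 16: RHS = 9, y in [3, 20]  -> 2 point(s)
  x = 19: RHS = 16, y in [4, 19]  -> 2 point(s)
  x = 20: RHS = 16, y in [4, 19]  -> 2 point(s)
Affine points: 20. Add the point at infinity: total = 21.

#E(F_23) = 21


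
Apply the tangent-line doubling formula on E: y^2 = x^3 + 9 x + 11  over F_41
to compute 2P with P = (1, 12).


Doubling: s = (3 x1^2 + a) / (2 y1)
s = (3*1^2 + 9) / (2*12) mod 41 = 21
x3 = s^2 - 2 x1 mod 41 = 21^2 - 2*1 = 29
y3 = s (x1 - x3) - y1 mod 41 = 21 * (1 - 29) - 12 = 15

2P = (29, 15)


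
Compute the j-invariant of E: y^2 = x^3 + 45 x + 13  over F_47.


Delta = -16(4 a^3 + 27 b^2) mod 47 = 25
-1728 * (4 a)^3 = -1728 * (4*45)^3 mod 47 = 8
j = 8 * 25^(-1) mod 47 = 21

j = 21 (mod 47)


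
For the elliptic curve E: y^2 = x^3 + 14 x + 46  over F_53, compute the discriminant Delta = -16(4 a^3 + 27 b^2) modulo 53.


4 a^3 + 27 b^2 = 4*14^3 + 27*46^2 = 10976 + 57132 = 68108
Delta = -16 * (68108) = -1089728
Delta mod 53 = 5

Delta = 5 (mod 53)


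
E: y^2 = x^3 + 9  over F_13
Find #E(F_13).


For each x in F_13, count y with y^2 = x^3 + 0 x + 9 mod 13:
  x = 0: RHS = 9, y in [3, 10]  -> 2 point(s)
  x = 1: RHS = 10, y in [6, 7]  -> 2 point(s)
  x = 2: RHS = 4, y in [2, 11]  -> 2 point(s)
  x = 3: RHS = 10, y in [6, 7]  -> 2 point(s)
  x = 5: RHS = 4, y in [2, 11]  -> 2 point(s)
  x = 6: RHS = 4, y in [2, 11]  -> 2 point(s)
  x = 7: RHS = 1, y in [1, 12]  -> 2 point(s)
  x = 8: RHS = 1, y in [1, 12]  -> 2 point(s)
  x = 9: RHS = 10, y in [6, 7]  -> 2 point(s)
  x = 11: RHS = 1, y in [1, 12]  -> 2 point(s)
Affine points: 20. Add the point at infinity: total = 21.

#E(F_13) = 21


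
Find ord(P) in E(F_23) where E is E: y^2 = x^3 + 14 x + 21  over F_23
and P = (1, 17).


Compute successive multiples of P until we hit O:
  1P = (1, 17)
  2P = (4, 16)
  3P = (13, 10)
  4P = (21, 10)
  5P = (9, 18)
  6P = (22, 12)
  7P = (12, 13)
  8P = (5, 20)
  ... (continuing to 25P)
  25P = O

ord(P) = 25


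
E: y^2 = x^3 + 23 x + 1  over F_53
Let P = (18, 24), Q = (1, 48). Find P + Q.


P != Q, so use the chord formula.
s = (y2 - y1) / (x2 - x1) = (24) / (36) mod 53 = 36
x3 = s^2 - x1 - x2 mod 53 = 36^2 - 18 - 1 = 5
y3 = s (x1 - x3) - y1 mod 53 = 36 * (18 - 5) - 24 = 20

P + Q = (5, 20)


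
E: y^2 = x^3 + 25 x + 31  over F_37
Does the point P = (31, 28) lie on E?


Check whether y^2 = x^3 + 25 x + 31 (mod 37) for (x, y) = (31, 28).
LHS: y^2 = 28^2 mod 37 = 7
RHS: x^3 + 25 x + 31 = 31^3 + 25*31 + 31 mod 37 = 35
LHS != RHS

No, not on the curve


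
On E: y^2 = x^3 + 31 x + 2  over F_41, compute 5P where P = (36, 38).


k = 5 = 101_2 (binary, LSB first: 101)
Double-and-add from P = (36, 38):
  bit 0 = 1: acc = O + (36, 38) = (36, 38)
  bit 1 = 0: acc unchanged = (36, 38)
  bit 2 = 1: acc = (36, 38) + (5, 35) = (21, 19)

5P = (21, 19)


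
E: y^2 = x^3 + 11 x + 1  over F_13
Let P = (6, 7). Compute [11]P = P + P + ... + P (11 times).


k = 11 = 1011_2 (binary, LSB first: 1101)
Double-and-add from P = (6, 7):
  bit 0 = 1: acc = O + (6, 7) = (6, 7)
  bit 1 = 1: acc = (6, 7) + (5, 8) = (3, 3)
  bit 2 = 0: acc unchanged = (3, 3)
  bit 3 = 1: acc = (3, 3) + (1, 0) = (8, 9)

11P = (8, 9)


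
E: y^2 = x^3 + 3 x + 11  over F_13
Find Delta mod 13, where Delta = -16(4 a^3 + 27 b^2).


4 a^3 + 27 b^2 = 4*3^3 + 27*11^2 = 108 + 3267 = 3375
Delta = -16 * (3375) = -54000
Delta mod 13 = 2

Delta = 2 (mod 13)


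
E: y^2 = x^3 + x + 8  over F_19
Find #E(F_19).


For each x in F_19, count y with y^2 = x^3 + 1 x + 8 mod 19:
  x = 3: RHS = 0, y in [0]  -> 1 point(s)
  x = 4: RHS = 0, y in [0]  -> 1 point(s)
  x = 5: RHS = 5, y in [9, 10]  -> 2 point(s)
  x = 7: RHS = 16, y in [4, 15]  -> 2 point(s)
  x = 9: RHS = 5, y in [9, 10]  -> 2 point(s)
  x = 10: RHS = 11, y in [7, 12]  -> 2 point(s)
  x = 11: RHS = 1, y in [1, 18]  -> 2 point(s)
  x = 12: RHS = 0, y in [0]  -> 1 point(s)
  x = 14: RHS = 11, y in [7, 12]  -> 2 point(s)
  x = 15: RHS = 16, y in [4, 15]  -> 2 point(s)
  x = 16: RHS = 16, y in [4, 15]  -> 2 point(s)
  x = 17: RHS = 17, y in [6, 13]  -> 2 point(s)
  x = 18: RHS = 6, y in [5, 14]  -> 2 point(s)
Affine points: 23. Add the point at infinity: total = 24.

#E(F_19) = 24


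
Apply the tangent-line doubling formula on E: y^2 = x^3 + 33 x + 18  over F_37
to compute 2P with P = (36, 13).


Doubling: s = (3 x1^2 + a) / (2 y1)
s = (3*36^2 + 33) / (2*13) mod 37 = 27
x3 = s^2 - 2 x1 mod 37 = 27^2 - 2*36 = 28
y3 = s (x1 - x3) - y1 mod 37 = 27 * (36 - 28) - 13 = 18

2P = (28, 18)


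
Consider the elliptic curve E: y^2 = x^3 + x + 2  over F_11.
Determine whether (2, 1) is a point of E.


Check whether y^2 = x^3 + 1 x + 2 (mod 11) for (x, y) = (2, 1).
LHS: y^2 = 1^2 mod 11 = 1
RHS: x^3 + 1 x + 2 = 2^3 + 1*2 + 2 mod 11 = 1
LHS = RHS

Yes, on the curve


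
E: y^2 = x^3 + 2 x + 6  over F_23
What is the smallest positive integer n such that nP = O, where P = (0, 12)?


Compute successive multiples of P until we hit O:
  1P = (0, 12)
  2P = (4, 3)
  3P = (14, 8)
  4P = (18, 3)
  5P = (11, 5)
  6P = (1, 20)
  7P = (17, 13)
  8P = (22, 7)
  ... (continuing to 29P)
  29P = O

ord(P) = 29


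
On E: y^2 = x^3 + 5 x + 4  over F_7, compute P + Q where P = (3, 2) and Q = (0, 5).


P != Q, so use the chord formula.
s = (y2 - y1) / (x2 - x1) = (3) / (4) mod 7 = 6
x3 = s^2 - x1 - x2 mod 7 = 6^2 - 3 - 0 = 5
y3 = s (x1 - x3) - y1 mod 7 = 6 * (3 - 5) - 2 = 0

P + Q = (5, 0)


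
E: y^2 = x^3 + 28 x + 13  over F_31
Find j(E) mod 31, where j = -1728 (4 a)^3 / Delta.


Delta = -16(4 a^3 + 27 b^2) mod 31 = 20
-1728 * (4 a)^3 = -1728 * (4*28)^3 mod 31 = 2
j = 2 * 20^(-1) mod 31 = 28

j = 28 (mod 31)


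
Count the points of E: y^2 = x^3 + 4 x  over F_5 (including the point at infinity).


For each x in F_5, count y with y^2 = x^3 + 4 x + 0 mod 5:
  x = 0: RHS = 0, y in [0]  -> 1 point(s)
  x = 1: RHS = 0, y in [0]  -> 1 point(s)
  x = 2: RHS = 1, y in [1, 4]  -> 2 point(s)
  x = 3: RHS = 4, y in [2, 3]  -> 2 point(s)
  x = 4: RHS = 0, y in [0]  -> 1 point(s)
Affine points: 7. Add the point at infinity: total = 8.

#E(F_5) = 8


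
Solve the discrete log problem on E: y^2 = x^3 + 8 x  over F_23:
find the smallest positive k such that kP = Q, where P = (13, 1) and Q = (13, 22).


Enumerate multiples of P until we hit Q = (13, 22):
  1P = (13, 1)
  2P = (0, 0)
  3P = (13, 22)
Match found at i = 3.

k = 3


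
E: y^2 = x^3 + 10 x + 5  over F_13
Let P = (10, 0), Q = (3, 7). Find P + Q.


P != Q, so use the chord formula.
s = (y2 - y1) / (x2 - x1) = (7) / (6) mod 13 = 12
x3 = s^2 - x1 - x2 mod 13 = 12^2 - 10 - 3 = 1
y3 = s (x1 - x3) - y1 mod 13 = 12 * (10 - 1) - 0 = 4

P + Q = (1, 4)


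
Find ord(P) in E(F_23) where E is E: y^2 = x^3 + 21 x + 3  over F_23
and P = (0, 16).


Compute successive multiples of P until we hit O:
  1P = (0, 16)
  2P = (8, 19)
  3P = (4, 17)
  4P = (9, 22)
  5P = (17, 11)
  6P = (15, 6)
  7P = (11, 22)
  8P = (18, 16)
  ... (continuing to 30P)
  30P = O

ord(P) = 30


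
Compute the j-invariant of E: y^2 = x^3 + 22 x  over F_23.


Delta = -16(4 a^3 + 27 b^2) mod 23 = 18
-1728 * (4 a)^3 = -1728 * (4*22)^3 mod 23 = 8
j = 8 * 18^(-1) mod 23 = 3

j = 3 (mod 23)


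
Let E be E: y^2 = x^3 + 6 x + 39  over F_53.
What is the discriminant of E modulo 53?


4 a^3 + 27 b^2 = 4*6^3 + 27*39^2 = 864 + 41067 = 41931
Delta = -16 * (41931) = -670896
Delta mod 53 = 31

Delta = 31 (mod 53)


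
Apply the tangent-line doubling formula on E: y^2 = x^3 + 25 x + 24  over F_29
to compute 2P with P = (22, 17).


Doubling: s = (3 x1^2 + a) / (2 y1)
s = (3*22^2 + 25) / (2*17) mod 29 = 17
x3 = s^2 - 2 x1 mod 29 = 17^2 - 2*22 = 13
y3 = s (x1 - x3) - y1 mod 29 = 17 * (22 - 13) - 17 = 20

2P = (13, 20)


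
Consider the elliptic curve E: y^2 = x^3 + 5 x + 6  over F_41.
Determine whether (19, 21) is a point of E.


Check whether y^2 = x^3 + 5 x + 6 (mod 41) for (x, y) = (19, 21).
LHS: y^2 = 21^2 mod 41 = 31
RHS: x^3 + 5 x + 6 = 19^3 + 5*19 + 6 mod 41 = 31
LHS = RHS

Yes, on the curve


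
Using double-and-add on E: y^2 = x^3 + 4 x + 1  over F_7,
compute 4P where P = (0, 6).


k = 4 = 100_2 (binary, LSB first: 001)
Double-and-add from P = (0, 6):
  bit 0 = 0: acc unchanged = O
  bit 1 = 0: acc unchanged = O
  bit 2 = 1: acc = O + (0, 1) = (0, 1)

4P = (0, 1)


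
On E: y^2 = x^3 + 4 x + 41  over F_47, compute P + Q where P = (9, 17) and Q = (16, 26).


P != Q, so use the chord formula.
s = (y2 - y1) / (x2 - x1) = (9) / (7) mod 47 = 8
x3 = s^2 - x1 - x2 mod 47 = 8^2 - 9 - 16 = 39
y3 = s (x1 - x3) - y1 mod 47 = 8 * (9 - 39) - 17 = 25

P + Q = (39, 25)


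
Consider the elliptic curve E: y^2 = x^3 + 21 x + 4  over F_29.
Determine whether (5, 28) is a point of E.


Check whether y^2 = x^3 + 21 x + 4 (mod 29) for (x, y) = (5, 28).
LHS: y^2 = 28^2 mod 29 = 1
RHS: x^3 + 21 x + 4 = 5^3 + 21*5 + 4 mod 29 = 2
LHS != RHS

No, not on the curve


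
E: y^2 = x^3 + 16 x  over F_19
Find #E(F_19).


For each x in F_19, count y with y^2 = x^3 + 16 x + 0 mod 19:
  x = 0: RHS = 0, y in [0]  -> 1 point(s)
  x = 1: RHS = 17, y in [6, 13]  -> 2 point(s)
  x = 10: RHS = 1, y in [1, 18]  -> 2 point(s)
  x = 11: RHS = 6, y in [5, 14]  -> 2 point(s)
  x = 12: RHS = 1, y in [1, 18]  -> 2 point(s)
  x = 13: RHS = 11, y in [7, 12]  -> 2 point(s)
  x = 14: RHS = 4, y in [2, 17]  -> 2 point(s)
  x = 15: RHS = 5, y in [9, 10]  -> 2 point(s)
  x = 16: RHS = 1, y in [1, 18]  -> 2 point(s)
  x = 17: RHS = 17, y in [6, 13]  -> 2 point(s)
Affine points: 19. Add the point at infinity: total = 20.

#E(F_19) = 20


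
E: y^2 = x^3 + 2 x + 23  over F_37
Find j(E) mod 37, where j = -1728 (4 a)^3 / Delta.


Delta = -16(4 a^3 + 27 b^2) mod 37 = 27
-1728 * (4 a)^3 = -1728 * (4*2)^3 mod 37 = 8
j = 8 * 27^(-1) mod 37 = 14

j = 14 (mod 37)


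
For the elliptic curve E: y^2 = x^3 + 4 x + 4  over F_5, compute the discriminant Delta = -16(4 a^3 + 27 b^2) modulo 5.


4 a^3 + 27 b^2 = 4*4^3 + 27*4^2 = 256 + 432 = 688
Delta = -16 * (688) = -11008
Delta mod 5 = 2

Delta = 2 (mod 5)


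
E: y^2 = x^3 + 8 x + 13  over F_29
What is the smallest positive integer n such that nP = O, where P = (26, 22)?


Compute successive multiples of P until we hit O:
  1P = (26, 22)
  2P = (5, 27)
  3P = (7, 8)
  4P = (20, 16)
  5P = (13, 20)
  6P = (24, 14)
  7P = (24, 15)
  8P = (13, 9)
  ... (continuing to 13P)
  13P = O

ord(P) = 13


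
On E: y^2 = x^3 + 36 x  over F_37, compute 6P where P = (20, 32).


k = 6 = 110_2 (binary, LSB first: 011)
Double-and-add from P = (20, 32):
  bit 0 = 0: acc unchanged = O
  bit 1 = 1: acc = O + (27, 34) = (27, 34)
  bit 2 = 1: acc = (27, 34) + (11, 32) = (10, 19)

6P = (10, 19)


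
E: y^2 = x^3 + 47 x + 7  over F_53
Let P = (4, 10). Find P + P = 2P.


Doubling: s = (3 x1^2 + a) / (2 y1)
s = (3*4^2 + 47) / (2*10) mod 53 = 18
x3 = s^2 - 2 x1 mod 53 = 18^2 - 2*4 = 51
y3 = s (x1 - x3) - y1 mod 53 = 18 * (4 - 51) - 10 = 45

2P = (51, 45)


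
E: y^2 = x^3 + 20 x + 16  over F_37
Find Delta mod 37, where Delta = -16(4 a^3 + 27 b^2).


4 a^3 + 27 b^2 = 4*20^3 + 27*16^2 = 32000 + 6912 = 38912
Delta = -16 * (38912) = -622592
Delta mod 37 = 7

Delta = 7 (mod 37)


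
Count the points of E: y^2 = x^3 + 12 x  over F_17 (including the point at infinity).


For each x in F_17, count y with y^2 = x^3 + 12 x + 0 mod 17:
  x = 0: RHS = 0, y in [0]  -> 1 point(s)
  x = 1: RHS = 13, y in [8, 9]  -> 2 point(s)
  x = 2: RHS = 15, y in [7, 10]  -> 2 point(s)
  x = 5: RHS = 15, y in [7, 10]  -> 2 point(s)
  x = 6: RHS = 16, y in [4, 13]  -> 2 point(s)
  x = 7: RHS = 2, y in [6, 11]  -> 2 point(s)
  x = 8: RHS = 13, y in [8, 9]  -> 2 point(s)
  x = 9: RHS = 4, y in [2, 15]  -> 2 point(s)
  x = 10: RHS = 15, y in [7, 10]  -> 2 point(s)
  x = 11: RHS = 1, y in [1, 16]  -> 2 point(s)
  x = 12: RHS = 2, y in [6, 11]  -> 2 point(s)
  x = 15: RHS = 2, y in [6, 11]  -> 2 point(s)
  x = 16: RHS = 4, y in [2, 15]  -> 2 point(s)
Affine points: 25. Add the point at infinity: total = 26.

#E(F_17) = 26


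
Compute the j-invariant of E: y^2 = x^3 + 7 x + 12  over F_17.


Delta = -16(4 a^3 + 27 b^2) mod 17 = 7
-1728 * (4 a)^3 = -1728 * (4*7)^3 mod 17 = 13
j = 13 * 7^(-1) mod 17 = 14

j = 14 (mod 17)


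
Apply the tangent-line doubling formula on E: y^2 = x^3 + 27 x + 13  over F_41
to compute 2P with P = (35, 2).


Doubling: s = (3 x1^2 + a) / (2 y1)
s = (3*35^2 + 27) / (2*2) mod 41 = 3
x3 = s^2 - 2 x1 mod 41 = 3^2 - 2*35 = 21
y3 = s (x1 - x3) - y1 mod 41 = 3 * (35 - 21) - 2 = 40

2P = (21, 40)


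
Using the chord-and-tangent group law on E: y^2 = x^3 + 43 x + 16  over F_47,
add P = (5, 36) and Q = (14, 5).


P != Q, so use the chord formula.
s = (y2 - y1) / (x2 - x1) = (16) / (9) mod 47 = 7
x3 = s^2 - x1 - x2 mod 47 = 7^2 - 5 - 14 = 30
y3 = s (x1 - x3) - y1 mod 47 = 7 * (5 - 30) - 36 = 24

P + Q = (30, 24)


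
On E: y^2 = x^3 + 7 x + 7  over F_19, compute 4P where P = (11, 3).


k = 4 = 100_2 (binary, LSB first: 001)
Double-and-add from P = (11, 3):
  bit 0 = 0: acc unchanged = O
  bit 1 = 0: acc unchanged = O
  bit 2 = 1: acc = O + (16, 15) = (16, 15)

4P = (16, 15)


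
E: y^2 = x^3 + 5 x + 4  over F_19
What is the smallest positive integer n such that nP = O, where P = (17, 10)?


Compute successive multiples of P until we hit O:
  1P = (17, 10)
  2P = (8, 10)
  3P = (13, 9)
  4P = (14, 5)
  5P = (14, 14)
  6P = (13, 10)
  7P = (8, 9)
  8P = (17, 9)
  ... (continuing to 9P)
  9P = O

ord(P) = 9


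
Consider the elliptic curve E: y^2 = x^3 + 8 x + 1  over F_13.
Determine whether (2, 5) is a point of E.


Check whether y^2 = x^3 + 8 x + 1 (mod 13) for (x, y) = (2, 5).
LHS: y^2 = 5^2 mod 13 = 12
RHS: x^3 + 8 x + 1 = 2^3 + 8*2 + 1 mod 13 = 12
LHS = RHS

Yes, on the curve


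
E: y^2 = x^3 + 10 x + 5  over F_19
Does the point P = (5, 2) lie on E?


Check whether y^2 = x^3 + 10 x + 5 (mod 19) for (x, y) = (5, 2).
LHS: y^2 = 2^2 mod 19 = 4
RHS: x^3 + 10 x + 5 = 5^3 + 10*5 + 5 mod 19 = 9
LHS != RHS

No, not on the curve


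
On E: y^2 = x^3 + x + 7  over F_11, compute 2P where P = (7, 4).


k = 2 = 10_2 (binary, LSB first: 01)
Double-and-add from P = (7, 4):
  bit 0 = 0: acc unchanged = O
  bit 1 = 1: acc = O + (1, 8) = (1, 8)

2P = (1, 8)


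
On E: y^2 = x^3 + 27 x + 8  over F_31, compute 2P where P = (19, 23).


Doubling: s = (3 x1^2 + a) / (2 y1)
s = (3*19^2 + 27) / (2*23) mod 31 = 12
x3 = s^2 - 2 x1 mod 31 = 12^2 - 2*19 = 13
y3 = s (x1 - x3) - y1 mod 31 = 12 * (19 - 13) - 23 = 18

2P = (13, 18)


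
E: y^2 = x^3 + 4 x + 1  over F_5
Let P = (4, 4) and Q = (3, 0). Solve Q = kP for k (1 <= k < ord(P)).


Enumerate multiples of P until we hit Q = (3, 0):
  1P = (4, 4)
  2P = (3, 0)
Match found at i = 2.

k = 2


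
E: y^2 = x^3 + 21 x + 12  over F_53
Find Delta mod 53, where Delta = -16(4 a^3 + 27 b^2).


4 a^3 + 27 b^2 = 4*21^3 + 27*12^2 = 37044 + 3888 = 40932
Delta = -16 * (40932) = -654912
Delta mod 53 = 9

Delta = 9 (mod 53)


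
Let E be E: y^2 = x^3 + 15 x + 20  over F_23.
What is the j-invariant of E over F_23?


Delta = -16(4 a^3 + 27 b^2) mod 23 = 15
-1728 * (4 a)^3 = -1728 * (4*15)^3 mod 23 = 2
j = 2 * 15^(-1) mod 23 = 17

j = 17 (mod 23)


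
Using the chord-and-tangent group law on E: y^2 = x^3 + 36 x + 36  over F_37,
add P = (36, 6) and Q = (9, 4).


P != Q, so use the chord formula.
s = (y2 - y1) / (x2 - x1) = (35) / (10) mod 37 = 22
x3 = s^2 - x1 - x2 mod 37 = 22^2 - 36 - 9 = 32
y3 = s (x1 - x3) - y1 mod 37 = 22 * (36 - 32) - 6 = 8

P + Q = (32, 8)


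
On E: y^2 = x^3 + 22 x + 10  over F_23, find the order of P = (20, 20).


Compute successive multiples of P until we hit O:
  1P = (20, 20)
  2P = (12, 22)
  3P = (4, 22)
  4P = (8, 13)
  5P = (7, 1)
  6P = (21, 21)
  7P = (6, 17)
  8P = (15, 9)
  ... (continuing to 23P)
  23P = O

ord(P) = 23


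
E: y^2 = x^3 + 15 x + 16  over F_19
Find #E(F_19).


For each x in F_19, count y with y^2 = x^3 + 15 x + 16 mod 19:
  x = 0: RHS = 16, y in [4, 15]  -> 2 point(s)
  x = 2: RHS = 16, y in [4, 15]  -> 2 point(s)
  x = 4: RHS = 7, y in [8, 11]  -> 2 point(s)
  x = 5: RHS = 7, y in [8, 11]  -> 2 point(s)
  x = 9: RHS = 6, y in [5, 14]  -> 2 point(s)
  x = 10: RHS = 7, y in [8, 11]  -> 2 point(s)
  x = 11: RHS = 11, y in [7, 12]  -> 2 point(s)
  x = 12: RHS = 5, y in [9, 10]  -> 2 point(s)
  x = 14: RHS = 6, y in [5, 14]  -> 2 point(s)
  x = 15: RHS = 6, y in [5, 14]  -> 2 point(s)
  x = 16: RHS = 1, y in [1, 18]  -> 2 point(s)
  x = 17: RHS = 16, y in [4, 15]  -> 2 point(s)
  x = 18: RHS = 0, y in [0]  -> 1 point(s)
Affine points: 25. Add the point at infinity: total = 26.

#E(F_19) = 26


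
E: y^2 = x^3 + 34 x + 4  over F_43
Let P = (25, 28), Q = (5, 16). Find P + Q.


P != Q, so use the chord formula.
s = (y2 - y1) / (x2 - x1) = (31) / (23) mod 43 = 35
x3 = s^2 - x1 - x2 mod 43 = 35^2 - 25 - 5 = 34
y3 = s (x1 - x3) - y1 mod 43 = 35 * (25 - 34) - 28 = 1

P + Q = (34, 1)


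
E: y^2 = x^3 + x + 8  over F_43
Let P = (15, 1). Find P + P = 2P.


Doubling: s = (3 x1^2 + a) / (2 y1)
s = (3*15^2 + 1) / (2*1) mod 43 = 37
x3 = s^2 - 2 x1 mod 43 = 37^2 - 2*15 = 6
y3 = s (x1 - x3) - y1 mod 43 = 37 * (15 - 6) - 1 = 31

2P = (6, 31)


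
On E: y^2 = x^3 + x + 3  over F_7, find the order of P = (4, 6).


Compute successive multiples of P until we hit O:
  1P = (4, 6)
  2P = (6, 1)
  3P = (5, 0)
  4P = (6, 6)
  5P = (4, 1)
  6P = O

ord(P) = 6


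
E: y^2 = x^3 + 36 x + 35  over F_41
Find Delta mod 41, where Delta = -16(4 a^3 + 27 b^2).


4 a^3 + 27 b^2 = 4*36^3 + 27*35^2 = 186624 + 33075 = 219699
Delta = -16 * (219699) = -3515184
Delta mod 41 = 33

Delta = 33 (mod 41)


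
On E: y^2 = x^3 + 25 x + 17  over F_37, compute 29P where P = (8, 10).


k = 29 = 11101_2 (binary, LSB first: 10111)
Double-and-add from P = (8, 10):
  bit 0 = 1: acc = O + (8, 10) = (8, 10)
  bit 1 = 0: acc unchanged = (8, 10)
  bit 2 = 1: acc = (8, 10) + (14, 22) = (19, 5)
  bit 3 = 1: acc = (19, 5) + (18, 3) = (4, 25)
  bit 4 = 1: acc = (4, 25) + (34, 27) = (24, 23)

29P = (24, 23)


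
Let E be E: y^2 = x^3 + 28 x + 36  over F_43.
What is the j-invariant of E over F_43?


Delta = -16(4 a^3 + 27 b^2) mod 43 = 42
-1728 * (4 a)^3 = -1728 * (4*28)^3 mod 43 = 2
j = 2 * 42^(-1) mod 43 = 41

j = 41 (mod 43)


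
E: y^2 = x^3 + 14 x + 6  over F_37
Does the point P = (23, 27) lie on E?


Check whether y^2 = x^3 + 14 x + 6 (mod 37) for (x, y) = (23, 27).
LHS: y^2 = 27^2 mod 37 = 26
RHS: x^3 + 14 x + 6 = 23^3 + 14*23 + 6 mod 37 = 26
LHS = RHS

Yes, on the curve


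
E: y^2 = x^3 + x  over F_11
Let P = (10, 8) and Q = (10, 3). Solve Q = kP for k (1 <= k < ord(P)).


Enumerate multiples of P until we hit Q = (10, 3):
  1P = (10, 8)
  2P = (0, 0)
  3P = (10, 3)
Match found at i = 3.

k = 3


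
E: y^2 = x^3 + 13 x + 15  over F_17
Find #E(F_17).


For each x in F_17, count y with y^2 = x^3 + 13 x + 15 mod 17:
  x = 0: RHS = 15, y in [7, 10]  -> 2 point(s)
  x = 2: RHS = 15, y in [7, 10]  -> 2 point(s)
  x = 3: RHS = 13, y in [8, 9]  -> 2 point(s)
  x = 5: RHS = 1, y in [1, 16]  -> 2 point(s)
  x = 8: RHS = 2, y in [6, 11]  -> 2 point(s)
  x = 13: RHS = 1, y in [1, 16]  -> 2 point(s)
  x = 14: RHS = 0, y in [0]  -> 1 point(s)
  x = 15: RHS = 15, y in [7, 10]  -> 2 point(s)
  x = 16: RHS = 1, y in [1, 16]  -> 2 point(s)
Affine points: 17. Add the point at infinity: total = 18.

#E(F_17) = 18


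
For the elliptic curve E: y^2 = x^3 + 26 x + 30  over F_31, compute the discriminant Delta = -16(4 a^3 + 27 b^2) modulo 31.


4 a^3 + 27 b^2 = 4*26^3 + 27*30^2 = 70304 + 24300 = 94604
Delta = -16 * (94604) = -1513664
Delta mod 31 = 4

Delta = 4 (mod 31)


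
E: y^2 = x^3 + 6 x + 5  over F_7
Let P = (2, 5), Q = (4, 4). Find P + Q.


P != Q, so use the chord formula.
s = (y2 - y1) / (x2 - x1) = (6) / (2) mod 7 = 3
x3 = s^2 - x1 - x2 mod 7 = 3^2 - 2 - 4 = 3
y3 = s (x1 - x3) - y1 mod 7 = 3 * (2 - 3) - 5 = 6

P + Q = (3, 6)


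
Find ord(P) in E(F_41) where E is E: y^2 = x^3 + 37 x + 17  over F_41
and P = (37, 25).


Compute successive multiples of P until we hit O:
  1P = (37, 25)
  2P = (40, 15)
  3P = (7, 39)
  4P = (22, 9)
  5P = (3, 14)
  6P = (11, 22)
  7P = (16, 20)
  8P = (6, 39)
  ... (continuing to 44P)
  44P = O

ord(P) = 44


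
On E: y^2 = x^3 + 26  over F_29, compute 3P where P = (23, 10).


k = 3 = 11_2 (binary, LSB first: 11)
Double-and-add from P = (23, 10):
  bit 0 = 1: acc = O + (23, 10) = (23, 10)
  bit 1 = 1: acc = (23, 10) + (11, 20) = (11, 9)

3P = (11, 9)


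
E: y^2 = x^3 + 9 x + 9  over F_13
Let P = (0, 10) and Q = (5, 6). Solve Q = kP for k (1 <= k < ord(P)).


Enumerate multiples of P until we hit Q = (5, 6):
  1P = (0, 10)
  2P = (12, 8)
  3P = (5, 6)
Match found at i = 3.

k = 3


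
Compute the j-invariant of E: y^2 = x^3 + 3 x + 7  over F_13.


Delta = -16(4 a^3 + 27 b^2) mod 13 = 10
-1728 * (4 a)^3 = -1728 * (4*3)^3 mod 13 = 12
j = 12 * 10^(-1) mod 13 = 9

j = 9 (mod 13)


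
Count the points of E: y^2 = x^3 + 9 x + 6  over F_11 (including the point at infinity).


For each x in F_11, count y with y^2 = x^3 + 9 x + 6 mod 11:
  x = 1: RHS = 5, y in [4, 7]  -> 2 point(s)
  x = 3: RHS = 5, y in [4, 7]  -> 2 point(s)
  x = 5: RHS = 0, y in [0]  -> 1 point(s)
  x = 6: RHS = 1, y in [1, 10]  -> 2 point(s)
  x = 7: RHS = 5, y in [4, 7]  -> 2 point(s)
Affine points: 9. Add the point at infinity: total = 10.

#E(F_11) = 10


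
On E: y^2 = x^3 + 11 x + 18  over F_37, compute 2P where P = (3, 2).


Doubling: s = (3 x1^2 + a) / (2 y1)
s = (3*3^2 + 11) / (2*2) mod 37 = 28
x3 = s^2 - 2 x1 mod 37 = 28^2 - 2*3 = 1
y3 = s (x1 - x3) - y1 mod 37 = 28 * (3 - 1) - 2 = 17

2P = (1, 17)


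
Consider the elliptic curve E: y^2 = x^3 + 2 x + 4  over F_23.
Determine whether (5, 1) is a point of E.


Check whether y^2 = x^3 + 2 x + 4 (mod 23) for (x, y) = (5, 1).
LHS: y^2 = 1^2 mod 23 = 1
RHS: x^3 + 2 x + 4 = 5^3 + 2*5 + 4 mod 23 = 1
LHS = RHS

Yes, on the curve


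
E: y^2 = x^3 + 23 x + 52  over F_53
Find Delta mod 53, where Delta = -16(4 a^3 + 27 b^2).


4 a^3 + 27 b^2 = 4*23^3 + 27*52^2 = 48668 + 73008 = 121676
Delta = -16 * (121676) = -1946816
Delta mod 53 = 33

Delta = 33 (mod 53)


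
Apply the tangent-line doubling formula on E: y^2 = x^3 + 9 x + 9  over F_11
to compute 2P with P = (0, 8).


Doubling: s = (3 x1^2 + a) / (2 y1)
s = (3*0^2 + 9) / (2*8) mod 11 = 4
x3 = s^2 - 2 x1 mod 11 = 4^2 - 2*0 = 5
y3 = s (x1 - x3) - y1 mod 11 = 4 * (0 - 5) - 8 = 5

2P = (5, 5)


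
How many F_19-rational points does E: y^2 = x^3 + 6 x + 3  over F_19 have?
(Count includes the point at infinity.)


For each x in F_19, count y with y^2 = x^3 + 6 x + 3 mod 19:
  x = 2: RHS = 4, y in [2, 17]  -> 2 point(s)
  x = 5: RHS = 6, y in [5, 14]  -> 2 point(s)
  x = 9: RHS = 7, y in [8, 11]  -> 2 point(s)
  x = 12: RHS = 17, y in [6, 13]  -> 2 point(s)
  x = 13: RHS = 17, y in [6, 13]  -> 2 point(s)
  x = 14: RHS = 0, y in [0]  -> 1 point(s)
Affine points: 11. Add the point at infinity: total = 12.

#E(F_19) = 12


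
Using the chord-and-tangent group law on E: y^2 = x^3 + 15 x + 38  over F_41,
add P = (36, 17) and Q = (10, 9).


P != Q, so use the chord formula.
s = (y2 - y1) / (x2 - x1) = (33) / (15) mod 41 = 35
x3 = s^2 - x1 - x2 mod 41 = 35^2 - 36 - 10 = 31
y3 = s (x1 - x3) - y1 mod 41 = 35 * (36 - 31) - 17 = 35

P + Q = (31, 35)


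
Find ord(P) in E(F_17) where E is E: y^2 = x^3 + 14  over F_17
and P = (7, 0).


Compute successive multiples of P until we hit O:
  1P = (7, 0)
  2P = O

ord(P) = 2


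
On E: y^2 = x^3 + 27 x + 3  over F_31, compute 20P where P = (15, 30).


k = 20 = 10100_2 (binary, LSB first: 00101)
Double-and-add from P = (15, 30):
  bit 0 = 0: acc unchanged = O
  bit 1 = 0: acc unchanged = O
  bit 2 = 1: acc = O + (3, 24) = (3, 24)
  bit 3 = 0: acc unchanged = (3, 24)
  bit 4 = 1: acc = (3, 24) + (21, 2) = (15, 1)

20P = (15, 1)


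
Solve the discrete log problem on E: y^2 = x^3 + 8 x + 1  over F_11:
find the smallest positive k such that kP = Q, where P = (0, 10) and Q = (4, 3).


Enumerate multiples of P until we hit Q = (4, 3):
  1P = (0, 10)
  2P = (5, 10)
  3P = (6, 1)
  4P = (10, 5)
  5P = (4, 3)
Match found at i = 5.

k = 5


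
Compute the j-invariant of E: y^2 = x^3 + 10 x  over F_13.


Delta = -16(4 a^3 + 27 b^2) mod 13 = 12
-1728 * (4 a)^3 = -1728 * (4*10)^3 mod 13 = 1
j = 1 * 12^(-1) mod 13 = 12

j = 12 (mod 13)


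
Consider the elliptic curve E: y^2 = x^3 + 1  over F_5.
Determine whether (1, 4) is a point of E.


Check whether y^2 = x^3 + 0 x + 1 (mod 5) for (x, y) = (1, 4).
LHS: y^2 = 4^2 mod 5 = 1
RHS: x^3 + 0 x + 1 = 1^3 + 0*1 + 1 mod 5 = 2
LHS != RHS

No, not on the curve


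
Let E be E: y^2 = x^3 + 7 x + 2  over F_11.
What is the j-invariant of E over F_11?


Delta = -16(4 a^3 + 27 b^2) mod 11 = 3
-1728 * (4 a)^3 = -1728 * (4*7)^3 mod 11 = 4
j = 4 * 3^(-1) mod 11 = 5

j = 5 (mod 11)


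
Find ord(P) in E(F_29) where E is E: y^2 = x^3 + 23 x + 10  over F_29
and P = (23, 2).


Compute successive multiples of P until we hit O:
  1P = (23, 2)
  2P = (17, 6)
  3P = (12, 10)
  4P = (1, 11)
  5P = (25, 12)
  6P = (6, 25)
  7P = (22, 12)
  8P = (26, 28)
  ... (continuing to 23P)
  23P = O

ord(P) = 23


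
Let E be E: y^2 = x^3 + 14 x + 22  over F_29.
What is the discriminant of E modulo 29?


4 a^3 + 27 b^2 = 4*14^3 + 27*22^2 = 10976 + 13068 = 24044
Delta = -16 * (24044) = -384704
Delta mod 29 = 10

Delta = 10 (mod 29)


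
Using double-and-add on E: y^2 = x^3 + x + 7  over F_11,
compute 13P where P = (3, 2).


k = 13 = 1101_2 (binary, LSB first: 1011)
Double-and-add from P = (3, 2):
  bit 0 = 1: acc = O + (3, 2) = (3, 2)
  bit 1 = 0: acc unchanged = (3, 2)
  bit 2 = 1: acc = (3, 2) + (5, 4) = (4, 8)
  bit 3 = 1: acc = (4, 8) + (6, 3) = (10, 7)

13P = (10, 7)


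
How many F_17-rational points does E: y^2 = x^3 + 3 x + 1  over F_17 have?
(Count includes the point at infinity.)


For each x in F_17, count y with y^2 = x^3 + 3 x + 1 mod 17:
  x = 0: RHS = 1, y in [1, 16]  -> 2 point(s)
  x = 2: RHS = 15, y in [7, 10]  -> 2 point(s)
  x = 4: RHS = 9, y in [3, 14]  -> 2 point(s)
  x = 7: RHS = 8, y in [5, 12]  -> 2 point(s)
  x = 9: RHS = 9, y in [3, 14]  -> 2 point(s)
  x = 14: RHS = 16, y in [4, 13]  -> 2 point(s)
  x = 15: RHS = 4, y in [2, 15]  -> 2 point(s)
Affine points: 14. Add the point at infinity: total = 15.

#E(F_17) = 15


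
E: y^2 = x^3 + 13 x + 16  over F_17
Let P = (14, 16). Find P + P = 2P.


Doubling: s = (3 x1^2 + a) / (2 y1)
s = (3*14^2 + 13) / (2*16) mod 17 = 14
x3 = s^2 - 2 x1 mod 17 = 14^2 - 2*14 = 15
y3 = s (x1 - x3) - y1 mod 17 = 14 * (14 - 15) - 16 = 4

2P = (15, 4)


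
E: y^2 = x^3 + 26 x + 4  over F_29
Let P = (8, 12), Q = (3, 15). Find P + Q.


P != Q, so use the chord formula.
s = (y2 - y1) / (x2 - x1) = (3) / (24) mod 29 = 11
x3 = s^2 - x1 - x2 mod 29 = 11^2 - 8 - 3 = 23
y3 = s (x1 - x3) - y1 mod 29 = 11 * (8 - 23) - 12 = 26

P + Q = (23, 26)


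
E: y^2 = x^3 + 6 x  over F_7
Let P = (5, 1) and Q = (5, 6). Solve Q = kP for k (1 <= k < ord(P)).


Enumerate multiples of P until we hit Q = (5, 6):
  1P = (5, 1)
  2P = (1, 0)
  3P = (5, 6)
Match found at i = 3.

k = 3


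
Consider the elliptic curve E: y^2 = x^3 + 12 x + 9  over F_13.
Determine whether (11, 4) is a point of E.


Check whether y^2 = x^3 + 12 x + 9 (mod 13) for (x, y) = (11, 4).
LHS: y^2 = 4^2 mod 13 = 3
RHS: x^3 + 12 x + 9 = 11^3 + 12*11 + 9 mod 13 = 3
LHS = RHS

Yes, on the curve


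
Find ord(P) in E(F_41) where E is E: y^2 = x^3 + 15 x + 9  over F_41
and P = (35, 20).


Compute successive multiples of P until we hit O:
  1P = (35, 20)
  2P = (12, 21)
  3P = (4, 25)
  4P = (33, 22)
  5P = (15, 1)
  6P = (0, 3)
  7P = (22, 32)
  8P = (21, 27)
  ... (continuing to 35P)
  35P = O

ord(P) = 35
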